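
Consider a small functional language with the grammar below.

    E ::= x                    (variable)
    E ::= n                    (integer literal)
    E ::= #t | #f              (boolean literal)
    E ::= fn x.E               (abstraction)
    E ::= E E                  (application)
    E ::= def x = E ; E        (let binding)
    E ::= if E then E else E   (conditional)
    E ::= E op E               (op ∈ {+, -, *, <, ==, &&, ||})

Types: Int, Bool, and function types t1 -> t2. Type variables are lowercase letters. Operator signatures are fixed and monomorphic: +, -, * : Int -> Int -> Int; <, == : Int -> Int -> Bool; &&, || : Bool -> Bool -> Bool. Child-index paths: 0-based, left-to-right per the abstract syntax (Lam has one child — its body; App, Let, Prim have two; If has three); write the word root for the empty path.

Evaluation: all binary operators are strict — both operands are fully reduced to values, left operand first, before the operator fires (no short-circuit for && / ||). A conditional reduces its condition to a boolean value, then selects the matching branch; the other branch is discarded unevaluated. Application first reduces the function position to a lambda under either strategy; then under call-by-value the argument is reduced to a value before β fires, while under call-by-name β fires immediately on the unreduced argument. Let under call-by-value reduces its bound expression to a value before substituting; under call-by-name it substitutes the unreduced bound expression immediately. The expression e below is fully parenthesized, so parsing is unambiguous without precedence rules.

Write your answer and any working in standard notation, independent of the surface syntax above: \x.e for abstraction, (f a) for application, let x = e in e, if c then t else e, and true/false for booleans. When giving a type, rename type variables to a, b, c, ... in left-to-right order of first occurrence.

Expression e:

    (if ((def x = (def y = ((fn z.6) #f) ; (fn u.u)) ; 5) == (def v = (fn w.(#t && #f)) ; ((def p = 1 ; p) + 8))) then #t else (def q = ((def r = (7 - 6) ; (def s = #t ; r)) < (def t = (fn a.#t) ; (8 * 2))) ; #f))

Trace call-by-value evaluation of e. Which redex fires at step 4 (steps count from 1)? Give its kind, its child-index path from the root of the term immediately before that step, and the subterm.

Working:
step 0: (if ((let x = (let y = ((\z.6) false) in (\u.u)) in 5) == (let v = (\w.(true && false)) in ((let p = 1 in p) + 8))) then true else (let q = ((let r = (7 - 6) in (let s = true in r)) < (let t = (\a.true) in (8 * 2))) in false))
step 1: [beta@0.0.0.0] (if ((let x = (let y = 6 in (\u.u)) in 5) == (let v = (\w.(true && false)) in ((let p = 1 in p) + 8))) then true else (let q = ((let r = (7 - 6) in (let s = true in r)) < (let t = (\a.true) in (8 * 2))) in false))
step 2: [let@0.0.0] (if ((let x = (\u.u) in 5) == (let v = (\w.(true && false)) in ((let p = 1 in p) + 8))) then true else (let q = ((let r = (7 - 6) in (let s = true in r)) < (let t = (\a.true) in (8 * 2))) in false))
step 3: [let@0.0] (if (5 == (let v = (\w.(true && false)) in ((let p = 1 in p) + 8))) then true else (let q = ((let r = (7 - 6) in (let s = true in r)) < (let t = (\a.true) in (8 * 2))) in false))
step 4: [let@0.1] (if (5 == ((let p = 1 in p) + 8)) then true else (let q = ((let r = (7 - 6) in (let s = true in r)) < (let t = (\a.true) in (8 * 2))) in false))

Answer: let at 0.1 : (let v = (\w.(true && false)) in ((let p = 1 in p) + 8))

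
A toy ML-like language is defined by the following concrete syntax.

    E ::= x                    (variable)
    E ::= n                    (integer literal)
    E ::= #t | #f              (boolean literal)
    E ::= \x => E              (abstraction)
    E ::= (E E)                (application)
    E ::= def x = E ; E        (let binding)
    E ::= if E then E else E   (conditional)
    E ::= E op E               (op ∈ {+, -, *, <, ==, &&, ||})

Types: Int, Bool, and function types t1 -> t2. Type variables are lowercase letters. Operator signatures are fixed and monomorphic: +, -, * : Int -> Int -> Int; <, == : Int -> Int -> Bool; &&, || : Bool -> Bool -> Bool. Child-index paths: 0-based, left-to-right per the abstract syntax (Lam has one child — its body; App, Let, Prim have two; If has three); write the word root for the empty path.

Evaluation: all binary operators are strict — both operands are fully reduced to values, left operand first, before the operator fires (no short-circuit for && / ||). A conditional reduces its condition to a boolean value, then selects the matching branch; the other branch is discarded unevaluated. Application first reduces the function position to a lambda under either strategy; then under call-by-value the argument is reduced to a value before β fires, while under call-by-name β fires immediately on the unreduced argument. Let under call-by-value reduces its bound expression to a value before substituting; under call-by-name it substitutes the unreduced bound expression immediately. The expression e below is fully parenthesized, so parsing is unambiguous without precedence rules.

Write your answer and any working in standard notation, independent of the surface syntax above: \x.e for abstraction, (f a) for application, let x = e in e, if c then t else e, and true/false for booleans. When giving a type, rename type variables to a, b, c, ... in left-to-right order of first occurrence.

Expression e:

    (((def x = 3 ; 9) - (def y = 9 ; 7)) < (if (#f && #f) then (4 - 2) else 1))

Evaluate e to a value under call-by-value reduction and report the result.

Derivation:
step 0: (((let x = 3 in 9) - (let y = 9 in 7)) < (if (false && false) then (4 - 2) else 1))
step 1: [let@0.0] ((9 - (let y = 9 in 7)) < (if (false && false) then (4 - 2) else 1))
step 2: [let@0.1] ((9 - 7) < (if (false && false) then (4 - 2) else 1))
step 3: [delta@0] (2 < (if (false && false) then (4 - 2) else 1))
step 4: [delta@1.0] (2 < (if false then (4 - 2) else 1))
step 5: [if@1] (2 < 1)
step 6: [delta@root] false

Answer: false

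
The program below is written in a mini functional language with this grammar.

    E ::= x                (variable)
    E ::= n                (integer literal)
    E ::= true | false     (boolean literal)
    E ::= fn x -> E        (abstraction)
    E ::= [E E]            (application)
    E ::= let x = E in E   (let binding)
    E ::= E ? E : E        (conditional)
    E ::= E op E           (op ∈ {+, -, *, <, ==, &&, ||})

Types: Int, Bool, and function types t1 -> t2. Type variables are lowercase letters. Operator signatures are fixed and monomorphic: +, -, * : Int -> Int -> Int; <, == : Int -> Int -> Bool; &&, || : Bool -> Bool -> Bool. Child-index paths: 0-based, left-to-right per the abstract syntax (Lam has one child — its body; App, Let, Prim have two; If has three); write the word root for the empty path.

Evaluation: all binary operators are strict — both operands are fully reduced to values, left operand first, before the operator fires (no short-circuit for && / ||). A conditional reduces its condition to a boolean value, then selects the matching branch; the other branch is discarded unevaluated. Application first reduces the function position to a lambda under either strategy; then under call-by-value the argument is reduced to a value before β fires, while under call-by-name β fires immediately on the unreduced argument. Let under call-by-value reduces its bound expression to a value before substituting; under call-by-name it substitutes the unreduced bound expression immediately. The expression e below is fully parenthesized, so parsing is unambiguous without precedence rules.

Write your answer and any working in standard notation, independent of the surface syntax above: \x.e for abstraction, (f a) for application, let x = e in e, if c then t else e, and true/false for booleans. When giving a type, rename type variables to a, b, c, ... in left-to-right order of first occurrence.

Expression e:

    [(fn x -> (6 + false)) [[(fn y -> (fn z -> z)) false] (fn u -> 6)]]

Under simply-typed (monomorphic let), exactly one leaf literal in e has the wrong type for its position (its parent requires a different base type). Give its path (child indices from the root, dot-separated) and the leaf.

Derivation:
  unify Int ~ Int
  unify Bool ~ Int
  FAIL: mismatch Bool ~ Int

Answer: 0.0.1 : false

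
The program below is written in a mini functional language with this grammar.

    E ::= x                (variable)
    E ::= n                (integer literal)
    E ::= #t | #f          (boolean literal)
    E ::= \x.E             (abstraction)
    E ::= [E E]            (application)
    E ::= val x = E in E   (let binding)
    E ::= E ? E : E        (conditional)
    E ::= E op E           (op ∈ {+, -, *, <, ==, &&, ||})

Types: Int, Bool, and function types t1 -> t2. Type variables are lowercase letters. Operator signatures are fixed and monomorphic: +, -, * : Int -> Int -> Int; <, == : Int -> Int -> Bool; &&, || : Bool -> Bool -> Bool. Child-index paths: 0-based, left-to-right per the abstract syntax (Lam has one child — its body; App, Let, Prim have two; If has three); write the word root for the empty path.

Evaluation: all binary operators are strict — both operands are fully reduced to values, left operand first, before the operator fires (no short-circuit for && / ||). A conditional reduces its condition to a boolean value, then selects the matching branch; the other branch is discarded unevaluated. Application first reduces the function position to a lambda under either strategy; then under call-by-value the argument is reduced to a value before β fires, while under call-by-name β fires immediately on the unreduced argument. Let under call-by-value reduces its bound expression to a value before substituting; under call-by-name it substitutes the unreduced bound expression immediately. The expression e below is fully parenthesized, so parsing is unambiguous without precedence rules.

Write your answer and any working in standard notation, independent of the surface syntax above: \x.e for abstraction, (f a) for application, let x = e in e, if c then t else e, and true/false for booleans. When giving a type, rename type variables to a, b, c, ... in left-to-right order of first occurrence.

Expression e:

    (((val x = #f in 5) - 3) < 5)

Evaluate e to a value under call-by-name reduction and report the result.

Trace:
step 0: (((let x = false in 5) - 3) < 5)
step 1: [let@0.0] ((5 - 3) < 5)
step 2: [delta@0] (2 < 5)
step 3: [delta@root] true

Answer: true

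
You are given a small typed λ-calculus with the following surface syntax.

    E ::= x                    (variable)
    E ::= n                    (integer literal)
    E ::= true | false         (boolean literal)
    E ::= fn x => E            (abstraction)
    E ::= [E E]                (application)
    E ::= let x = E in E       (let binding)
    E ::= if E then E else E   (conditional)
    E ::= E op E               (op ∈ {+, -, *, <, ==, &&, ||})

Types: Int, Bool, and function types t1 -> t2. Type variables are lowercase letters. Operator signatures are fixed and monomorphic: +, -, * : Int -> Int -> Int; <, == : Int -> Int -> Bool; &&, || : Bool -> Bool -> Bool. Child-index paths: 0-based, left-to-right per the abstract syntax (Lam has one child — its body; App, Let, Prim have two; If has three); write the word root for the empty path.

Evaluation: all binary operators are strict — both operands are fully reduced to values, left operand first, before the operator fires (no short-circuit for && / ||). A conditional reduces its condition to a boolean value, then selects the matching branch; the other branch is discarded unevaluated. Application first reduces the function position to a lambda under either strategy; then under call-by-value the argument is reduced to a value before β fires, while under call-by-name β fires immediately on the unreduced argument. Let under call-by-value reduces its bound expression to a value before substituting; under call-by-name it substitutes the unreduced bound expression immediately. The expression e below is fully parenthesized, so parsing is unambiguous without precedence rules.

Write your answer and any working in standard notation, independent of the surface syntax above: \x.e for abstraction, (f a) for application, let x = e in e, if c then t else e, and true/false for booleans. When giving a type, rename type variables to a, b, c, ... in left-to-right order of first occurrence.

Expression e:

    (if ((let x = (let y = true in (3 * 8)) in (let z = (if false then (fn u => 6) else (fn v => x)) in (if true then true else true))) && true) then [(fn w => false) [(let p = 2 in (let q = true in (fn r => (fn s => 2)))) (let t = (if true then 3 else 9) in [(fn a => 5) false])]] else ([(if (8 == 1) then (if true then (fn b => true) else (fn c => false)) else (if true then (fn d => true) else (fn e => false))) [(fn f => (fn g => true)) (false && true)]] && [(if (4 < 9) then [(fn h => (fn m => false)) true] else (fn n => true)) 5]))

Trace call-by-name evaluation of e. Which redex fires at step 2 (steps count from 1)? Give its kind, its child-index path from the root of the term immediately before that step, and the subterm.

Trace:
step 0: (if ((let x = (let y = true in (3 * 8)) in (let z = (if false then (\u.6) else (\v.x)) in (if true then true else true))) && true) then ((\w.false) ((let p = 2 in (let q = true in (\r.(\s.2)))) (let t = (if true then 3 else 9) in ((\a.5) false)))) else (((if (8 == 1) then (if true then (\b.true) else (\c.false)) else (if true then (\d.true) else (\e.false))) ((\f.(\g.true)) (false && true))) && ((if (4 < 9) then ((\h.(\m.false)) true) else (\n.true)) 5)))
step 1: [let@0.0] (if ((let z = (if false then (\u.6) else (\v.(let y = true in (3 * 8)))) in (if true then true else true)) && true) then ((\w.false) ((let p = 2 in (let q = true in (\r.(\s.2)))) (let t = (if true then 3 else 9) in ((\a.5) false)))) else (((if (8 == 1) then (if true then (\b.true) else (\c.false)) else (if true then (\d.true) else (\e.false))) ((\f.(\g.true)) (false && true))) && ((if (4 < 9) then ((\h.(\m.false)) true) else (\n.true)) 5)))
step 2: [let@0.0] (if ((if true then true else true) && true) then ((\w.false) ((let p = 2 in (let q = true in (\r.(\s.2)))) (let t = (if true then 3 else 9) in ((\a.5) false)))) else (((if (8 == 1) then (if true then (\b.true) else (\c.false)) else (if true then (\d.true) else (\e.false))) ((\f.(\g.true)) (false && true))) && ((if (4 < 9) then ((\h.(\m.false)) true) else (\n.true)) 5)))

Answer: let at 0.0 : (let z = (if false then (\u.6) else (\v.(let y = true in (3 * 8)))) in (if true then true else true))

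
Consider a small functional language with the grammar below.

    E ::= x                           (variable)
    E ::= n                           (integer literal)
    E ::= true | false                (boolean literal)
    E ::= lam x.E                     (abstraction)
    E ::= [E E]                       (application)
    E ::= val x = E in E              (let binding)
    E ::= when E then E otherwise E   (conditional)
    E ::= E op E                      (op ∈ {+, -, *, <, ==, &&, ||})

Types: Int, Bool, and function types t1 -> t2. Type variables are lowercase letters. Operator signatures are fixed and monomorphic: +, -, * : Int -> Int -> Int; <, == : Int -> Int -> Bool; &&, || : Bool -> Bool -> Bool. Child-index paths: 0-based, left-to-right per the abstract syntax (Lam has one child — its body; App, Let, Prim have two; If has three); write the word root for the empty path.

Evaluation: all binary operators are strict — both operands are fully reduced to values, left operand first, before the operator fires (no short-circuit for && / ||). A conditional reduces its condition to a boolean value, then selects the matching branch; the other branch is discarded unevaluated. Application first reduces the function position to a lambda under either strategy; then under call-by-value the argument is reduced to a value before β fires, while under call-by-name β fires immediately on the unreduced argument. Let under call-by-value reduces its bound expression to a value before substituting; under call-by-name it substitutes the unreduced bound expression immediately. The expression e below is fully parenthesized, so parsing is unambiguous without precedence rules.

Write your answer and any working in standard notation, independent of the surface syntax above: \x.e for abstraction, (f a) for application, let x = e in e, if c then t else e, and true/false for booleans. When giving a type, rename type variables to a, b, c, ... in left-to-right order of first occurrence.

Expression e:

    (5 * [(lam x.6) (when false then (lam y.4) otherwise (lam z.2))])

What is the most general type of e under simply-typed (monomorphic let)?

Answer: Int

Derivation:
  unify Int ~ Int
\x._ : a -> Int
  unify Bool ~ Bool
\y._ : b -> Int
\z._ : c -> Int
  unify b -> Int ~ c -> Int
  unify b ~ c
  unify Int ~ Int
  unify a -> Int ~ (c -> Int) -> d
  unify a ~ c -> Int
  unify Int ~ d
_ _ : Int
  unify Int ~ Int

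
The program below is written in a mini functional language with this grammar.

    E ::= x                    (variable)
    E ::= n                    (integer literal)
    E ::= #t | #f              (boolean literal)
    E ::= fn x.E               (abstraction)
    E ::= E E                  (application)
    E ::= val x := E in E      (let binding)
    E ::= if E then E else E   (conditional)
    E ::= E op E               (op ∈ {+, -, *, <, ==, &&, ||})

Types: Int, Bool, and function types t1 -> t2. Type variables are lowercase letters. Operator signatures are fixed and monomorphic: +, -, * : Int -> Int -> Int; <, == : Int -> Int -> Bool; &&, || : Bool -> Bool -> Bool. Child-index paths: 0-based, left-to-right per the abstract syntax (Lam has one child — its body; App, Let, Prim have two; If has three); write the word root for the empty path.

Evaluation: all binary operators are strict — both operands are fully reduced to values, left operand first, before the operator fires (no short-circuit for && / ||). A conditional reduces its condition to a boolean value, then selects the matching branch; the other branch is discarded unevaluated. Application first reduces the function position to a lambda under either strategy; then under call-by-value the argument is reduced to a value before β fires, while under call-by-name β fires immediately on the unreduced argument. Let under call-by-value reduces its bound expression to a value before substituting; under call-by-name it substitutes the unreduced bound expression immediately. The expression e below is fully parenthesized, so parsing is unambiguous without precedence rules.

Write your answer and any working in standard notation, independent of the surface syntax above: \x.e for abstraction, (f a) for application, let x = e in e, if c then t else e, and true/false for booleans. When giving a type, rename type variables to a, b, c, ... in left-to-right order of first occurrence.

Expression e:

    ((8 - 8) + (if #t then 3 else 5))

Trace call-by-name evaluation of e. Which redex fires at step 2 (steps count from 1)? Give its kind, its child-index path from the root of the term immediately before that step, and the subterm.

Answer: if at 1 : (if true then 3 else 5)

Derivation:
step 0: ((8 - 8) + (if true then 3 else 5))
step 1: [delta@0] (0 + (if true then 3 else 5))
step 2: [if@1] (0 + 3)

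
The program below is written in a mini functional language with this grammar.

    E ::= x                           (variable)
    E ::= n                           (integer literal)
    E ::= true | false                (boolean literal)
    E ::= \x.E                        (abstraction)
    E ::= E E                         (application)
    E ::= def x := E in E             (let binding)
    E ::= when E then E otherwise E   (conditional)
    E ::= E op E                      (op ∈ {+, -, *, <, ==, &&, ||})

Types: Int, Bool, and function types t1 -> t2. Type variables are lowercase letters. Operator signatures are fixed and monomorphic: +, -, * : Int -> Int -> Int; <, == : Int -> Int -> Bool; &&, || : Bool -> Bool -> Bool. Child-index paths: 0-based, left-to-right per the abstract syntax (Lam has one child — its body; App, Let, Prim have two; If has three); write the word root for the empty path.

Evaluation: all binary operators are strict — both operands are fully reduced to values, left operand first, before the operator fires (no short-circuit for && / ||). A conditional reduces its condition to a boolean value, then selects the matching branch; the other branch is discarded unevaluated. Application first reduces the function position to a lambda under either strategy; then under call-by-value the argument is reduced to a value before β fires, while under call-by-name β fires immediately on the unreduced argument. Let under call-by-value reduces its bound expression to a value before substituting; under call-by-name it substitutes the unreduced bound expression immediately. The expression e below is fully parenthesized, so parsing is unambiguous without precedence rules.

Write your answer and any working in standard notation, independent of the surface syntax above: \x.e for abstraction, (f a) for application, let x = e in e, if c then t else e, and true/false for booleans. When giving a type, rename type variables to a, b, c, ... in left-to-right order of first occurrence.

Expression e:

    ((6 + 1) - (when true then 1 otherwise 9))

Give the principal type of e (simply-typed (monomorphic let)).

Answer: Int

Working:
  unify Int ~ Int
  unify Int ~ Int
  unify Int ~ Int
  unify Bool ~ Bool
  unify Int ~ Int
  unify Int ~ Int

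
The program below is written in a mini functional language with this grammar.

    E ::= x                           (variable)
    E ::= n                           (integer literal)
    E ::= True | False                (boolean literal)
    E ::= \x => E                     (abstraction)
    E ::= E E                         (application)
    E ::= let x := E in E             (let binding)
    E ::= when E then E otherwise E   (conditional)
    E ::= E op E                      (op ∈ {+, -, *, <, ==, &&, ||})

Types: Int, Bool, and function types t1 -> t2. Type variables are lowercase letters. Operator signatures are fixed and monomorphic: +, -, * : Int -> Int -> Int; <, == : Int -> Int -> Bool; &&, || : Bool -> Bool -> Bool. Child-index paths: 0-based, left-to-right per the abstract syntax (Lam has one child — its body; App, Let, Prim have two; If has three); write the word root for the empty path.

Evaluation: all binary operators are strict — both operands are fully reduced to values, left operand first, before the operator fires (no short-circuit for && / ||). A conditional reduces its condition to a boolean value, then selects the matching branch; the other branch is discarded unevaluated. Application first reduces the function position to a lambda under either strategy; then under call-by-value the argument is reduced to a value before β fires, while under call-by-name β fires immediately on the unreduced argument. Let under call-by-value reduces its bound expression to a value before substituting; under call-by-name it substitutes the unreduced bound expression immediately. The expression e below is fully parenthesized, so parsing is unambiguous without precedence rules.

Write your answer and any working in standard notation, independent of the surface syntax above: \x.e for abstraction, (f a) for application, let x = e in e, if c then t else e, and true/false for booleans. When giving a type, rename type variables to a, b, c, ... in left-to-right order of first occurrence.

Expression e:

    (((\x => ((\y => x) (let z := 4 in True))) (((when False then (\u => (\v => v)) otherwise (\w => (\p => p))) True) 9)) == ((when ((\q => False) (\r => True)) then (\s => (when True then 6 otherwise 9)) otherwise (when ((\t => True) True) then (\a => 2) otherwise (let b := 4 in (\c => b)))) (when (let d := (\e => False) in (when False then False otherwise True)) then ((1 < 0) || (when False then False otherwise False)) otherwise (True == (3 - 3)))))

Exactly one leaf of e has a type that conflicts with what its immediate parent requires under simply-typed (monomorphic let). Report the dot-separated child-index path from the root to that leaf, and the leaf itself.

Derivation:
x : a
\y._ : b -> a
let z : Int
  unify b -> a ~ Bool -> c
  unify b ~ Bool
  unify a ~ c
_ _ : c
\x._ : c -> c
  unify Bool ~ Bool
v : e
\v._ : e -> e
\u._ : d -> e -> e
p : g
\p._ : g -> g
\w._ : f -> g -> g
  unify d -> e -> e ~ f -> g -> g
  unify d ~ f
  unify e -> e ~ g -> g
  unify e ~ g
  unify g ~ g
  unify f -> g -> g ~ Bool -> h
  unify f ~ Bool
  unify g -> g ~ h
_ _ : g -> g
  unify g -> g ~ Int -> i
  unify g ~ Int
  unify Int ~ i
_ _ : Int
  unify c -> c ~ Int -> j
  unify c ~ Int
  unify Int ~ j
_ _ : Int
  unify Int ~ Int
\q._ : k -> Bool
\r._ : l -> Bool
  unify k -> Bool ~ (l -> Bool) -> m
  unify k ~ l -> Bool
  unify Bool ~ m
_ _ : Bool
  unify Bool ~ Bool
  unify Bool ~ Bool
  unify Int ~ Int
\s._ : n -> Int
\t._ : o -> Bool
  unify o -> Bool ~ Bool -> p
  unify o ~ Bool
  unify Bool ~ p
_ _ : Bool
  unify Bool ~ Bool
\a._ : q -> Int
let b : Int
b : Int
\c._ : r -> Int
  unify q -> Int ~ r -> Int
  unify q ~ r
  unify Int ~ Int
  unify n -> Int ~ r -> Int
  unify n ~ r
  unify Int ~ Int
\e._ : s -> Bool
let d : s -> Bool
  unify Bool ~ Bool
  unify Bool ~ Bool
  unify Bool ~ Bool
  unify Int ~ Int
  unify Int ~ Int
  unify Bool ~ Bool
  unify Bool ~ Bool
  unify Bool ~ Bool
  unify Bool ~ Bool
  unify Bool ~ Int
  FAIL: mismatch Bool ~ Int

Answer: 1.1.2.0 : true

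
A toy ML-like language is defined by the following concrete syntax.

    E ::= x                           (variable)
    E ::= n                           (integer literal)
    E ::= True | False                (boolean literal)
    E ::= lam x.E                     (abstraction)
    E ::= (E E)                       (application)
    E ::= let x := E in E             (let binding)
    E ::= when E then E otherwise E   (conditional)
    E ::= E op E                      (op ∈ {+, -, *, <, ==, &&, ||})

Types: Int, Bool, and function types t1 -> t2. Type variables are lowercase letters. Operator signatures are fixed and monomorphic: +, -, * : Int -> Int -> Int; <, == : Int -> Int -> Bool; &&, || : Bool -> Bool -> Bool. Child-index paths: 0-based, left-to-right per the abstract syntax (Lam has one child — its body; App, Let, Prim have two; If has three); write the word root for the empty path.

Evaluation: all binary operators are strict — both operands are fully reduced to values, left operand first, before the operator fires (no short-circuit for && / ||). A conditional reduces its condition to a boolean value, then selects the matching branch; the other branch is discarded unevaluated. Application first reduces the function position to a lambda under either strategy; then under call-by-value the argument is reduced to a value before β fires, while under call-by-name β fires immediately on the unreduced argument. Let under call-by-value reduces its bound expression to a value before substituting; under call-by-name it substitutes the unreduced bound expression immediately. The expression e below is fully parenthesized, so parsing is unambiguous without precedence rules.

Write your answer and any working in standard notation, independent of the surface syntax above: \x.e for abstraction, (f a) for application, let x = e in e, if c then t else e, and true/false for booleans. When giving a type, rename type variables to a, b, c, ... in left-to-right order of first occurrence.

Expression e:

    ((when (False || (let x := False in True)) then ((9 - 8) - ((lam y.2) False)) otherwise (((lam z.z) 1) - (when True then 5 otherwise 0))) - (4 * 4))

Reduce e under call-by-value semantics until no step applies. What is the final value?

Derivation:
step 0: ((if (false || (let x = false in true)) then ((9 - 8) - ((\y.2) false)) else (((\z.z) 1) - (if true then 5 else 0))) - (4 * 4))
step 1: [let@0.0.1] ((if (false || true) then ((9 - 8) - ((\y.2) false)) else (((\z.z) 1) - (if true then 5 else 0))) - (4 * 4))
step 2: [delta@0.0] ((if true then ((9 - 8) - ((\y.2) false)) else (((\z.z) 1) - (if true then 5 else 0))) - (4 * 4))
step 3: [if@0] (((9 - 8) - ((\y.2) false)) - (4 * 4))
step 4: [delta@0.0] ((1 - ((\y.2) false)) - (4 * 4))
step 5: [beta@0.1] ((1 - 2) - (4 * 4))
step 6: [delta@0] (-1 - (4 * 4))
step 7: [delta@1] (-1 - 16)
step 8: [delta@root] -17

Answer: -17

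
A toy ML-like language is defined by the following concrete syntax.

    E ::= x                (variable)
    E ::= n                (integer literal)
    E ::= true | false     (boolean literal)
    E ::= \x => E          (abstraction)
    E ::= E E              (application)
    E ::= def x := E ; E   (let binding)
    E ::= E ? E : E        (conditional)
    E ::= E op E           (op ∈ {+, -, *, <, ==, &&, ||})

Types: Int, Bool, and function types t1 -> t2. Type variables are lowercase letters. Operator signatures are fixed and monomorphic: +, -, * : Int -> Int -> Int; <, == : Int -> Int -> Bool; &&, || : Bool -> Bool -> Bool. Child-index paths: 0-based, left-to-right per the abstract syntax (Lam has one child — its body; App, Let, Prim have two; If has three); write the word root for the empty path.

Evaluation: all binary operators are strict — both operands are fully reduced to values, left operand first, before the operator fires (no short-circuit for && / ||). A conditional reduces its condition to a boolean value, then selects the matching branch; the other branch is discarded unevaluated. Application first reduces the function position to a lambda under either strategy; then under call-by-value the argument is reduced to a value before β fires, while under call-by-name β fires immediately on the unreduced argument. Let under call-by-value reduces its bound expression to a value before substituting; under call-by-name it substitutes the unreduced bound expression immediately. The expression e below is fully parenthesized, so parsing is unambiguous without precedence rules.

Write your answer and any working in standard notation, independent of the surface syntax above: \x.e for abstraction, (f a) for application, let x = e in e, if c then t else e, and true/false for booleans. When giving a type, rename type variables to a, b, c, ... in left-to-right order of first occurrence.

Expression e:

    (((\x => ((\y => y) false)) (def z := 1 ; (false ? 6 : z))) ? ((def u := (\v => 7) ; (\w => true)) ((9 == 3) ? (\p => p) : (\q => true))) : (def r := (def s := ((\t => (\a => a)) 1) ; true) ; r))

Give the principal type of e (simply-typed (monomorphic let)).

Working:
y : b
\y._ : b -> b
  unify b -> b ~ Bool -> c
  unify b ~ Bool
  unify Bool ~ c
_ _ : Bool
\x._ : a -> Bool
let z : Int
  unify Bool ~ Bool
z : Int
  unify Int ~ Int
  unify a -> Bool ~ Int -> d
  unify a ~ Int
  unify Bool ~ d
_ _ : Bool
  unify Bool ~ Bool
\v._ : e -> Int
let u : e -> Int
\w._ : f -> Bool
  unify Int ~ Int
  unify Int ~ Int
  unify Bool ~ Bool
p : g
\p._ : g -> g
\q._ : h -> Bool
  unify g -> g ~ h -> Bool
  unify g ~ h
  unify h ~ Bool
  unify f -> Bool ~ (Bool -> Bool) -> i
  unify f ~ Bool -> Bool
  unify Bool ~ i
_ _ : Bool
a : k
\a._ : k -> k
\t._ : j -> k -> k
  unify j -> k -> k ~ Int -> l
  unify j ~ Int
  unify k -> k ~ l
_ _ : k -> k
let s : k -> k
let r : Bool
r : Bool
  unify Bool ~ Bool

Answer: Bool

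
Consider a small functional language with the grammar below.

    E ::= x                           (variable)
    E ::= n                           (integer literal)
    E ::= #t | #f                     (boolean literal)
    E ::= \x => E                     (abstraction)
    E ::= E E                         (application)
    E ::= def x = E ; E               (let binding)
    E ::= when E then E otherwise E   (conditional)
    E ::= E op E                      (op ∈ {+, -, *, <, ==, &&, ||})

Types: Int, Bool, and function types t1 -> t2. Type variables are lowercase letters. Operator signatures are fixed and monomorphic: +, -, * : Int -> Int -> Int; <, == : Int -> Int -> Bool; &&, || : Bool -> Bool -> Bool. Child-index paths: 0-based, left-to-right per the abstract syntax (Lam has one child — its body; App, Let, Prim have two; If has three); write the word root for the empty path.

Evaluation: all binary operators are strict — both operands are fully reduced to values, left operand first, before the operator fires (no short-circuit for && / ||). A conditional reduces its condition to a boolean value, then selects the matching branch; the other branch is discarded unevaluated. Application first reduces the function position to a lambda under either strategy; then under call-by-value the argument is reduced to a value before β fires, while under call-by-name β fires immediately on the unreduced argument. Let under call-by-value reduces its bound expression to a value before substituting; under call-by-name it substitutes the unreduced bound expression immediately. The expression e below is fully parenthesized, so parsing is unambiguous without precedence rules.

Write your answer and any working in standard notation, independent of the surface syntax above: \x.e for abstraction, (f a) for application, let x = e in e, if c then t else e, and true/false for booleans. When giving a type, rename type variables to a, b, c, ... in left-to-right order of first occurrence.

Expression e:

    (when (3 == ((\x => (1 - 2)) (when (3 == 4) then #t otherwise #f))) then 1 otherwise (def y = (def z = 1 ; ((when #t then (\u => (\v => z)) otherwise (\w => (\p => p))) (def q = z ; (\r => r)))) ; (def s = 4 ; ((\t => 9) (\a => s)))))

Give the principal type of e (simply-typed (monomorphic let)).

Trace:
  unify Int ~ Int
  unify Int ~ Int
  unify Int ~ Int
\x._ : a -> Int
  unify Int ~ Int
  unify Int ~ Int
  unify Bool ~ Bool
  unify Bool ~ Bool
  unify a -> Int ~ Bool -> b
  unify a ~ Bool
  unify Int ~ b
_ _ : Int
  unify Int ~ Int
  unify Bool ~ Bool
let z : Int
  unify Bool ~ Bool
z : Int
\v._ : d -> Int
\u._ : c -> d -> Int
p : f
\p._ : f -> f
\w._ : e -> f -> f
  unify c -> d -> Int ~ e -> f -> f
  unify c ~ e
  unify d -> Int ~ f -> f
  unify d ~ f
  unify Int ~ f
z : Int
let q : Int
r : g
\r._ : g -> g
  unify e -> Int -> Int ~ (g -> g) -> h
  unify e ~ g -> g
  unify Int -> Int ~ h
_ _ : Int -> Int
let y : Int -> Int
let s : Int
\t._ : i -> Int
s : Int
\a._ : j -> Int
  unify i -> Int ~ (j -> Int) -> k
  unify i ~ j -> Int
  unify Int ~ k
_ _ : Int
  unify Int ~ Int

Answer: Int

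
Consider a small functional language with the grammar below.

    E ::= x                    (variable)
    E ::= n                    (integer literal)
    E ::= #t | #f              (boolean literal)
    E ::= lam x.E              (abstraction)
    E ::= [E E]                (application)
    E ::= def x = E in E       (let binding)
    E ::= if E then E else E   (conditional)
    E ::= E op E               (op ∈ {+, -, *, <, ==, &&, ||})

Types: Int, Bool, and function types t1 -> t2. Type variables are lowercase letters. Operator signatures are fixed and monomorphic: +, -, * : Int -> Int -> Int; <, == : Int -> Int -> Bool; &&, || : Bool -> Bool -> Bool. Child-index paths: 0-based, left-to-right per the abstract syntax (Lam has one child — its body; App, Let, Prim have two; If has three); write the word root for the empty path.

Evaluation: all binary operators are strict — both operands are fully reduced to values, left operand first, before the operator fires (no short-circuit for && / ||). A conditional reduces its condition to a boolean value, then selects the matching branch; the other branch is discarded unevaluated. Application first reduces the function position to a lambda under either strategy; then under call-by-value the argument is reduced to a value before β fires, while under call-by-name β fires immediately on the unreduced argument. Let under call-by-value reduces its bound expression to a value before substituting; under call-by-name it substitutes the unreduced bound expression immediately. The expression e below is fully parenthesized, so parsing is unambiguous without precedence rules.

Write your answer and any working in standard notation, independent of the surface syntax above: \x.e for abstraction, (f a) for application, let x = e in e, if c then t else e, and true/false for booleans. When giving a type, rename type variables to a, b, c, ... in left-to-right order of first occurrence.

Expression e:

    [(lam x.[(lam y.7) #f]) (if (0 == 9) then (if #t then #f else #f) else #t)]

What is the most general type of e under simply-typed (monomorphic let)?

Answer: Int

Working:
\y._ : b -> Int
  unify b -> Int ~ Bool -> c
  unify b ~ Bool
  unify Int ~ c
_ _ : Int
\x._ : a -> Int
  unify Int ~ Int
  unify Int ~ Int
  unify Bool ~ Bool
  unify Bool ~ Bool
  unify Bool ~ Bool
  unify Bool ~ Bool
  unify a -> Int ~ Bool -> d
  unify a ~ Bool
  unify Int ~ d
_ _ : Int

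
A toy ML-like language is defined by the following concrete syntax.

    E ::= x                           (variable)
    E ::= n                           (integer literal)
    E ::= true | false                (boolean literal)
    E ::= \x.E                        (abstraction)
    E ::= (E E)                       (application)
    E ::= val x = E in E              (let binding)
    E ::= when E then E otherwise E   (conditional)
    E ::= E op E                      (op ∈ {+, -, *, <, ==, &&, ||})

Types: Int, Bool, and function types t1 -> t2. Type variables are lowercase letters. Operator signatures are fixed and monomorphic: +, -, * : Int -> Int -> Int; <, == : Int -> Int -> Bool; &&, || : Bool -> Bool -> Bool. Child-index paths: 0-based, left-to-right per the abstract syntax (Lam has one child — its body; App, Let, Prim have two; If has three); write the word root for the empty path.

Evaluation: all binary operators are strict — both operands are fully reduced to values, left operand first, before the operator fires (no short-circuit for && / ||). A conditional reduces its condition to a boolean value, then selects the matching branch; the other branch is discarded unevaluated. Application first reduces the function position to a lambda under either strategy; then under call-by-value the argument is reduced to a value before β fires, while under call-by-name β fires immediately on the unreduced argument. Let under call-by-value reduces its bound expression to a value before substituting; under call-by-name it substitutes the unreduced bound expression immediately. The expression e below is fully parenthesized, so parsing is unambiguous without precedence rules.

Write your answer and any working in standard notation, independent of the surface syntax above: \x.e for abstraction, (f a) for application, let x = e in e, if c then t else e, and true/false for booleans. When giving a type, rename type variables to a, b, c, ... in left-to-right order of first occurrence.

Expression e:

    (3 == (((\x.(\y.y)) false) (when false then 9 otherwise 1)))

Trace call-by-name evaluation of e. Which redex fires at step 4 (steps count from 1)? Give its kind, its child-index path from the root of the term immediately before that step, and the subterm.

Answer: delta at root : (3 == 1)

Working:
step 0: (3 == (((\x.(\y.y)) false) (if false then 9 else 1)))
step 1: [beta@1.0] (3 == ((\y.y) (if false then 9 else 1)))
step 2: [beta@1] (3 == (if false then 9 else 1))
step 3: [if@1] (3 == 1)
step 4: [delta@root] false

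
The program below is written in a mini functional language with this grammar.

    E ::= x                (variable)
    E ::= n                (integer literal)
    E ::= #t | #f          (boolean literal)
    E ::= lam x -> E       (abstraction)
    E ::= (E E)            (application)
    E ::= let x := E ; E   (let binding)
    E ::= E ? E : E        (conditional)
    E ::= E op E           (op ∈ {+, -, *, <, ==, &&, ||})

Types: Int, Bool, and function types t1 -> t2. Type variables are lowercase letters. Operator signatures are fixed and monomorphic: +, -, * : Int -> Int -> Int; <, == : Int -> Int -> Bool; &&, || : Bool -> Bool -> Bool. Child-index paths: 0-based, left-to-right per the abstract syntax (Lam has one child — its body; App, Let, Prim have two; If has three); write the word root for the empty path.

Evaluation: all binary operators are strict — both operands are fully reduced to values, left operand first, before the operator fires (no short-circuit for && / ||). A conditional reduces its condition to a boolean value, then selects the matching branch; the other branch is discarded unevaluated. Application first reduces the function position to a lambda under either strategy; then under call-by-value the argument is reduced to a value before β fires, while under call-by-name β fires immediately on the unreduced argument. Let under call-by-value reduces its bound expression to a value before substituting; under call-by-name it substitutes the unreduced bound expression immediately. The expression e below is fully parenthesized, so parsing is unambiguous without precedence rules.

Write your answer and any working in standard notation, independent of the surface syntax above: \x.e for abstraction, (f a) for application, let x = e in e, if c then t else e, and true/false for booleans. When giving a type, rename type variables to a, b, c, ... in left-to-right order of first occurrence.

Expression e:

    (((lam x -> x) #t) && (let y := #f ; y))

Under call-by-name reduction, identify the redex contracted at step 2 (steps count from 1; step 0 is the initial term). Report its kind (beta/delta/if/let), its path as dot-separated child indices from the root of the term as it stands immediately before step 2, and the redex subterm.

Derivation:
step 0: (((\x.x) true) && (let y = false in y))
step 1: [beta@0] (true && (let y = false in y))
step 2: [let@1] (true && false)

Answer: let at 1 : (let y = false in y)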